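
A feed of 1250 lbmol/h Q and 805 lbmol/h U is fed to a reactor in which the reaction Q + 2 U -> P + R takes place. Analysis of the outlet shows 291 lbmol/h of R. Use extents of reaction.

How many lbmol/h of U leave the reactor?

223 lbmol/h

For R: n = n₀ + 1ξ → 291 = 0 + 1ξ, giving ξ = 291 lbmol/h.
Outlet amounts (n = n₀ + ν ξ):
  Q: 1250 − 1(291) = 959
  U: 805 − 2(291) = 223
  P: 0 + 1(291) = 291
  R: 0 + 1(291) = 291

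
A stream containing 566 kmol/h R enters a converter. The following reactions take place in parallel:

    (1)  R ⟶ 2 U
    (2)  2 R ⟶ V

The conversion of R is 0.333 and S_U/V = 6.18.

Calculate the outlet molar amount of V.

Conversion of R: R consumed = 0.333 × 566 = 188.5 kmol/h = 1ξ₁ + 2ξ₂.
Selectivity: 2ξ₁ / (1ξ₂) = 6.18 → ξ₁ = 3.09 ξ₂.
Substitute: (1·3.09 + 2) ξ₂ = 188.5 → ξ₂ = 37.03 kmol/h, ξ₁ = 114.4 kmol/h.
Outlet amounts (n = n₀ + Σ ν·ξ):
  R: 566 − 1(114.4) − 2(37.03) = 377.5
  U: 0 + 2(114.4) = 228.8
  V: 0 + 1(37.03) = 37.03

37 kmol/h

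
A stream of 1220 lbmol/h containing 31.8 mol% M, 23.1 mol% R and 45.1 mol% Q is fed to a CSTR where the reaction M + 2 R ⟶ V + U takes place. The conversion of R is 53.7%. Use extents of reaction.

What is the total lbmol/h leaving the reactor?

R reacted = 0.537 × 281.8 = 151.3 lbmol/h; ν_R = −2, so ξ = 151.3/2 = 75.67 lbmol/h.
Outlet amounts (n = n₀ + ν ξ):
  M: 388 − 1(75.67) = 312.3
  R: 281.8 − 2(75.67) = 130.5
  V: 0 + 1(75.67) = 75.67
  U: 0 + 1(75.67) = 75.67
  Q: 550.2 (inert)
Total out = 312.3 + 130.5 + 75.67 + 75.67 + 550.2 = 1144 lbmol/h.

1140 lbmol/h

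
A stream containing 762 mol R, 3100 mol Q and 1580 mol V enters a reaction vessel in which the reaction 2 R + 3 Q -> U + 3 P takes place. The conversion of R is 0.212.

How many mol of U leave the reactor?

80.8 mol

R reacted = 0.212 × 762 = 161.5 mol; ν_R = −2, so ξ = 161.5/2 = 80.77 mol.
Outlet amounts (n = n₀ + ν ξ):
  R: 762 − 2(80.77) = 600.5
  Q: 3100 − 3(80.77) = 2858
  U: 0 + 1(80.77) = 80.77
  P: 0 + 3(80.77) = 242.3
  V: 1580 (inert)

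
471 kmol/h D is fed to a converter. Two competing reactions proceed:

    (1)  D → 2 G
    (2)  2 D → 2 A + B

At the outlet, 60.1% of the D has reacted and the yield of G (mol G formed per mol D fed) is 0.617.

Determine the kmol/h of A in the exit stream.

Yield of G: 2ξ₁ / 471 = 0.617 → ξ₁ = 145.3 kmol/h.
Conversion of D: 1ξ₁ + 2ξ₂ = 0.601 × 471 = 283.1 → ξ₂ = 68.88 kmol/h.
Outlet amounts (n = n₀ + Σ ν·ξ):
  D: 471 − 1(145.3) − 2(68.88) = 187.9
  G: 0 + 2(145.3) = 290.6
  A: 0 + 2(68.88) = 137.8
  B: 0 + 1(68.88) = 68.88

138 kmol/h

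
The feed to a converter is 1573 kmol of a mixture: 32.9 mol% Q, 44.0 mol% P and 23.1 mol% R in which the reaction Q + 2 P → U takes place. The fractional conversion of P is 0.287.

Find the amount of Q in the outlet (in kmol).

418 kmol

P reacted = 0.287 × 692.1 = 198.6 kmol; ν_P = −2, so ξ = 198.6/2 = 99.32 kmol.
Outlet amounts (n = n₀ + ν ξ):
  Q: 517.5 − 1(99.32) = 418.2
  P: 692.1 − 2(99.32) = 493.5
  U: 0 + 1(99.32) = 99.32
  R: 363.4 (inert)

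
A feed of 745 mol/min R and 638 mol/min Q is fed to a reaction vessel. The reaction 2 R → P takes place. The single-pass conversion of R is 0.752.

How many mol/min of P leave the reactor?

280 mol/min

R reacted = 0.752 × 745 = 560.2 mol/min; ν_R = −2, so ξ = 560.2/2 = 280.1 mol/min.
Outlet amounts (n = n₀ + ν ξ):
  R: 745 − 2(280.1) = 184.8
  P: 0 + 1(280.1) = 280.1
  Q: 638 (inert)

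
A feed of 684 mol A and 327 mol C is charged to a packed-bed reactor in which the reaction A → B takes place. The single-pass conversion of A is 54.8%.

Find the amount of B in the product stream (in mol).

A reacted = 0.548 × 684 = 374.8 mol; ν_A = −1, so ξ = 374.8/1 = 374.8 mol.
Outlet amounts (n = n₀ + ν ξ):
  A: 684 − 1(374.8) = 309.2
  B: 0 + 1(374.8) = 374.8
  C: 327 (inert)

375 mol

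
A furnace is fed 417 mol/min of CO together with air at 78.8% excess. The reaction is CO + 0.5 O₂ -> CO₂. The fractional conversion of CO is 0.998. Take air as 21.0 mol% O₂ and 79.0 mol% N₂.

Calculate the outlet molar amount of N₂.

Stoichiometric O₂ = 0.5 × 417 = 208.5 mol/min; O₂ fed = 208.5 × 1.788 = 372.8 mol/min.
N₂ fed = 372.8 × 79/21 = 1402 mol/min.
Fuel reacted = 0.998 × 417 → ξ = 416.2 mol/min.
Outlet (n = n₀ + ν ξ):
  CO: 417 − 1(416.2) = 0.834
  O₂: 372.8 − 0.5(416.2) = 164.7
  N₂: 1402 (inert)
  CO₂: 0 + 1(416.2) = 416.2

1400 mol/min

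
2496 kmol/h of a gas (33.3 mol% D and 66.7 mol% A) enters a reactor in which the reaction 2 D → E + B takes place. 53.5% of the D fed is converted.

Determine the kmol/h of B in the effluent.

D reacted = 0.535 × 831.2 = 444.7 kmol/h; ν_D = −2, so ξ = 444.7/2 = 222.3 kmol/h.
Outlet amounts (n = n₀ + ν ξ):
  D: 831.2 − 2(222.3) = 386.5
  E: 0 + 1(222.3) = 222.3
  B: 0 + 1(222.3) = 222.3
  A: 1665 (inert)

222 kmol/h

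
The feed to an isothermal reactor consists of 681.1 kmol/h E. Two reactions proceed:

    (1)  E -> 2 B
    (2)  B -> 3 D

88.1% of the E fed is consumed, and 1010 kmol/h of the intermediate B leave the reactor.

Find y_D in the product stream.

Conversion of E: E consumed = 1ξ₁ = 0.881 × 681.1 → ξ₁ = 600 kmol/h.
B balance: n_B = 0 + 2ξ₁ − 1ξ₂ = 1010 → ξ₂ = (2·600 − 1010)/1 = 190.1 kmol/h.
Outlet amounts (n = n₀ + Σ ν·ξ):
  E: 681.1 − 1(600) = 81.05
  B: 0 + 2(600) − 1(190.1) = 1010
  D: 0 + 3(190.1) = 570.3
Total out = 1661 kmol/h; y_D = 570.3 / 1661 = 0.3433.

0.343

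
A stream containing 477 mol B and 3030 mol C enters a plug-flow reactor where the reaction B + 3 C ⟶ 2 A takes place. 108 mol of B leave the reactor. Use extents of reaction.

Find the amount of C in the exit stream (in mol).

1920 mol

For B: n = n₀ − 1ξ → 108 = 477 − 1ξ, giving ξ = 369 mol.
Outlet amounts (n = n₀ + ν ξ):
  B: 477 − 1(369) = 108
  C: 3030 − 3(369) = 1923
  A: 0 + 2(369) = 738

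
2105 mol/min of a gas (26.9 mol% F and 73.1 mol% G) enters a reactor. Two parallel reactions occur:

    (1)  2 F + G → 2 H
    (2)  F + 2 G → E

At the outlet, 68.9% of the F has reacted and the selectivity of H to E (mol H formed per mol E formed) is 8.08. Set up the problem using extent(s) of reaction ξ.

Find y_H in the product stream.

Conversion of F: F consumed = 0.689 × 566.2 = 390.1 mol/min = 2ξ₁ + 1ξ₂.
Selectivity: 2ξ₁ / (1ξ₂) = 8.08 → ξ₁ = 4.04 ξ₂.
Substitute: (2·4.04 + 1) ξ₂ = 390.1 → ξ₂ = 42.97 mol/min, ξ₁ = 173.6 mol/min.
Outlet amounts (n = n₀ + Σ ν·ξ):
  F: 566.2 − 2(173.6) − 1(42.97) = 176.1
  G: 1539 − 1(173.6) − 2(42.97) = 1279
  H: 0 + 2(173.6) = 347.2
  E: 0 + 1(42.97) = 42.97
Total out = 1845 mol/min; y_H = 347.2 / 1845 = 0.1881.

0.188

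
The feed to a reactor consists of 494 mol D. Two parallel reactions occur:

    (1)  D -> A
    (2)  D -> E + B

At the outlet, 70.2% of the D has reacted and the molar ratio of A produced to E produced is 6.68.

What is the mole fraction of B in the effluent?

0.0838

Conversion of D: D consumed = 0.702 × 494 = 346.8 mol = 1ξ₁ + 1ξ₂.
Selectivity: 1ξ₁ / (1ξ₂) = 6.68 → ξ₁ = 6.68 ξ₂.
Substitute: (1·6.68 + 1) ξ₂ = 346.8 → ξ₂ = 45.15 mol, ξ₁ = 301.6 mol.
Outlet amounts (n = n₀ + Σ ν·ξ):
  D: 494 − 1(301.6) − 1(45.15) = 147.2
  A: 0 + 1(301.6) = 301.6
  E: 0 + 1(45.15) = 45.15
  B: 0 + 1(45.15) = 45.15
Total out = 539.2 mol; y_B = 45.15 / 539.2 = 0.08375.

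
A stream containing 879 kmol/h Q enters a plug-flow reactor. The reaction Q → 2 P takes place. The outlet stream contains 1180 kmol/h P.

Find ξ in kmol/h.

ξ = 590 kmol/h

For P: n = n₀ + 2ξ → 1180 = 0 + 2ξ, giving ξ = 590 kmol/h.
Outlet amounts (n = n₀ + ν ξ):
  Q: 879 − 1(590) = 289
  P: 0 + 2(590) = 1180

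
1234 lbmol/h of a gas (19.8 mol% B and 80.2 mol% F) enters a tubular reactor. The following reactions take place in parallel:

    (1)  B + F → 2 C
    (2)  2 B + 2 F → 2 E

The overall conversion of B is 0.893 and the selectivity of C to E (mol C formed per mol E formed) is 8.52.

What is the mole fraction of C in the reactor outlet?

0.296

Conversion of B: B consumed = 0.893 × 244.3 = 218.2 lbmol/h = 1ξ₁ + 2ξ₂.
Selectivity: 2ξ₁ / (2ξ₂) = 8.52 → ξ₁ = 8.52 ξ₂.
Substitute: (1·8.52 + 2) ξ₂ = 218.2 → ξ₂ = 20.74 lbmol/h, ξ₁ = 176.7 lbmol/h.
Outlet amounts (n = n₀ + Σ ν·ξ):
  B: 244.3 − 1(176.7) − 2(20.74) = 26.14
  F: 989.7 − 1(176.7) − 2(20.74) = 771.5
  C: 0 + 2(176.7) = 353.4
  E: 0 + 2(20.74) = 41.48
Total out = 1193 lbmol/h; y_C = 353.4 / 1193 = 0.2964.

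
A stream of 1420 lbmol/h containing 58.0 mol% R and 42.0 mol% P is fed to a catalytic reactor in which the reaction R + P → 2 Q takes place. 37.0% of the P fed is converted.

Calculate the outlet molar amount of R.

603 lbmol/h

P reacted = 0.37 × 596.4 = 220.7 lbmol/h; ν_P = −1, so ξ = 220.7/1 = 220.7 lbmol/h.
Outlet amounts (n = n₀ + ν ξ):
  R: 823.6 − 1(220.7) = 602.9
  P: 596.4 − 1(220.7) = 375.7
  Q: 0 + 2(220.7) = 441.3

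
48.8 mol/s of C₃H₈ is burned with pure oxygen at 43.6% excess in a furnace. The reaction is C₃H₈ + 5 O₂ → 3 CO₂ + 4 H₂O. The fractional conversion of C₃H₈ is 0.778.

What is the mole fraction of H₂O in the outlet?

Stoichiometric O₂ = 5 × 48.8 = 244 mol/s; O₂ fed = 244 × 1.436 = 350.4 mol/s.
Fuel reacted = 0.778 × 48.8 → ξ = 37.97 mol/s.
Outlet (n = n₀ + ν ξ):
  C₃H₈: 48.8 − 1(37.97) = 10.83
  O₂: 350.4 − 5(37.97) = 160.6
  CO₂: 0 + 3(37.97) = 113.9
  H₂O: 0 + 4(37.97) = 151.9
Total out = 437.2 mol/s; y_H₂O = 151.9 / 437.2 = 0.3474.

0.347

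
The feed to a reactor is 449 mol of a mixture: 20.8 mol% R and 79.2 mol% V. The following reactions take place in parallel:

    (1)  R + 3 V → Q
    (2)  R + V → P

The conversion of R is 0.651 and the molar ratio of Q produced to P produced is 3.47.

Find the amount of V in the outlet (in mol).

Conversion of R: R consumed = 0.651 × 93.39 = 60.8 mol = 1ξ₁ + 1ξ₂.
Selectivity: 1ξ₁ / (1ξ₂) = 3.47 → ξ₁ = 3.47 ξ₂.
Substitute: (1·3.47 + 1) ξ₂ = 60.8 → ξ₂ = 13.6 mol, ξ₁ = 47.2 mol.
Outlet amounts (n = n₀ + Σ ν·ξ):
  R: 93.39 − 1(47.2) − 1(13.6) = 32.59
  V: 355.6 − 3(47.2) − 1(13.6) = 200.4
  Q: 0 + 1(47.2) = 47.2
  P: 0 + 1(13.6) = 13.6

200 mol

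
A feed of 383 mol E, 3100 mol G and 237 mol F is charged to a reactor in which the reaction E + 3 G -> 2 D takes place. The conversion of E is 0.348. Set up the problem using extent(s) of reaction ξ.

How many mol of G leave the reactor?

E reacted = 0.348 × 383 = 133.3 mol; ν_E = −1, so ξ = 133.3/1 = 133.3 mol.
Outlet amounts (n = n₀ + ν ξ):
  E: 383 − 1(133.3) = 249.7
  G: 3100 − 3(133.3) = 2700
  D: 0 + 2(133.3) = 266.6
  F: 237 (inert)

2700 mol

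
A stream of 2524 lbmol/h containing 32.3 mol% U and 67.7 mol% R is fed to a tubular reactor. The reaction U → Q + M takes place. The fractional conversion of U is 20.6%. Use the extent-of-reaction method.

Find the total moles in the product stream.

U reacted = 0.206 × 815.3 = 167.9 lbmol/h; ν_U = −1, so ξ = 167.9/1 = 167.9 lbmol/h.
Outlet amounts (n = n₀ + ν ξ):
  U: 815.3 − 1(167.9) = 647.3
  Q: 0 + 1(167.9) = 167.9
  M: 0 + 1(167.9) = 167.9
  R: 1709 (inert)
Total out = 647.3 + 167.9 + 167.9 + 1709 = 2692 lbmol/h.

2690 lbmol/h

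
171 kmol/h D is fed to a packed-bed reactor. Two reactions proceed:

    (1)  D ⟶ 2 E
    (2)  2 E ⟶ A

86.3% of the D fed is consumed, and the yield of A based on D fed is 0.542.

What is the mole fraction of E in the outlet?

0.486

Conversion of D: D consumed = 1ξ₁ = 0.863 × 171 → ξ₁ = 147.6 kmol/h.
Yield of A: 1ξ₂ / 171 = 0.542 → ξ₂ = 92.68 kmol/h.
Outlet amounts (n = n₀ + Σ ν·ξ):
  D: 171 − 1(147.6) = 23.43
  E: 0 + 2(147.6) − 2(92.68) = 109.8
  A: 0 + 1(92.68) = 92.68
Total out = 225.9 kmol/h; y_E = 109.8 / 225.9 = 0.486.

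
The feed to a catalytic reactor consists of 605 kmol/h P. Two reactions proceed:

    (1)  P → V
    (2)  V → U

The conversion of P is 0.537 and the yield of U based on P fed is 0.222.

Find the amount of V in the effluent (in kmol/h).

Conversion of P: P consumed = 1ξ₁ = 0.537 × 605 → ξ₁ = 324.9 kmol/h.
Yield of U: 1ξ₂ / 605 = 0.222 → ξ₂ = 134.3 kmol/h.
Outlet amounts (n = n₀ + Σ ν·ξ):
  P: 605 − 1(324.9) = 280.1
  V: 0 + 1(324.9) − 1(134.3) = 190.6
  U: 0 + 1(134.3) = 134.3

191 kmol/h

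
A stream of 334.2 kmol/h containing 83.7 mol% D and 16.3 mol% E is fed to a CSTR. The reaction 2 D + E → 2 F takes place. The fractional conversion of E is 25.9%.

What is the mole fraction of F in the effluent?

E reacted = 0.259 × 54.47 = 14.11 kmol/h; ν_E = −1, so ξ = 14.11/1 = 14.11 kmol/h.
Outlet amounts (n = n₀ + ν ξ):
  D: 279.7 − 2(14.11) = 251.5
  E: 54.47 − 1(14.11) = 40.37
  F: 0 + 2(14.11) = 28.22
Total out = 320.1 kmol/h; y_F = 28.22 / 320.1 = 0.08816.

0.0882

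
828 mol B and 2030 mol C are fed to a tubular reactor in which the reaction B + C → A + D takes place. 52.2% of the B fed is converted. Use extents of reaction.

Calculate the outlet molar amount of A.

B reacted = 0.522 × 828 = 432.2 mol; ν_B = −1, so ξ = 432.2/1 = 432.2 mol.
Outlet amounts (n = n₀ + ν ξ):
  B: 828 − 1(432.2) = 395.8
  C: 2030 − 1(432.2) = 1598
  A: 0 + 1(432.2) = 432.2
  D: 0 + 1(432.2) = 432.2

432 mol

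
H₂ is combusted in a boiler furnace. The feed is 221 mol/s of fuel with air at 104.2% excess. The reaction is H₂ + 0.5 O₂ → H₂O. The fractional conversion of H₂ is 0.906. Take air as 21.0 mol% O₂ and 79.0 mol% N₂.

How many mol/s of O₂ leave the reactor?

126 mol/s

Stoichiometric O₂ = 0.5 × 221 = 110.5 mol/s; O₂ fed = 110.5 × 2.042 = 225.6 mol/s.
N₂ fed = 225.6 × 79/21 = 848.8 mol/s.
Fuel reacted = 0.906 × 221 → ξ = 200.2 mol/s.
Outlet (n = n₀ + ν ξ):
  H₂: 221 − 1(200.2) = 20.77
  O₂: 225.6 − 0.5(200.2) = 125.5
  N₂: 848.8 (inert)
  H₂O: 0 + 1(200.2) = 200.2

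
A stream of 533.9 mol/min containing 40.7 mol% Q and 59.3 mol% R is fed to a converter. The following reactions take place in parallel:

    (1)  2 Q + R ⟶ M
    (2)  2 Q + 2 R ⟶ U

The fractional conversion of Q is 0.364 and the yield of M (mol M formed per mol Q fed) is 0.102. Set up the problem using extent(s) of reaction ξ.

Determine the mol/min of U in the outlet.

Yield of M: 1ξ₁ / 217.3 = 0.102 → ξ₁ = 22.16 mol/min.
Conversion of Q: 2ξ₁ + 2ξ₂ = 0.364 × 217.3 = 79.1 → ξ₂ = 17.38 mol/min.
Outlet amounts (n = n₀ + Σ ν·ξ):
  Q: 217.3 − 2(22.16) − 2(17.38) = 138.2
  R: 316.6 − 1(22.16) − 2(17.38) = 259.7
  M: 0 + 1(22.16) = 22.16
  U: 0 + 1(17.38) = 17.38

17.4 mol/min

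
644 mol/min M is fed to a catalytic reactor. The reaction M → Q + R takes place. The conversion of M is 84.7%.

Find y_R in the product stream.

0.459

M reacted = 0.847 × 644 = 545.5 mol/min; ν_M = −1, so ξ = 545.5/1 = 545.5 mol/min.
Outlet amounts (n = n₀ + ν ξ):
  M: 644 − 1(545.5) = 98.53
  Q: 0 + 1(545.5) = 545.5
  R: 0 + 1(545.5) = 545.5
Total out = 1189 mol/min; y_R = 545.5 / 1189 = 0.4586.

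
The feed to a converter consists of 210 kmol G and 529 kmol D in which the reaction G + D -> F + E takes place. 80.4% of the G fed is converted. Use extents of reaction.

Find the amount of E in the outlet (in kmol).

G reacted = 0.804 × 210 = 168.8 kmol; ν_G = −1, so ξ = 168.8/1 = 168.8 kmol.
Outlet amounts (n = n₀ + ν ξ):
  G: 210 − 1(168.8) = 41.16
  D: 529 − 1(168.8) = 360.2
  F: 0 + 1(168.8) = 168.8
  E: 0 + 1(168.8) = 168.8

169 kmol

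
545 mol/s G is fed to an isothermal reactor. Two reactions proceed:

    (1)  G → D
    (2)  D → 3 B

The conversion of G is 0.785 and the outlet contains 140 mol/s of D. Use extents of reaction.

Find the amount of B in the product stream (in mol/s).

863 mol/s

Conversion of G: G consumed = 1ξ₁ = 0.785 × 545 → ξ₁ = 427.8 mol/s.
D balance: n_D = 0 + 1ξ₁ − 1ξ₂ = 140 → ξ₂ = (1·427.8 − 140)/1 = 287.8 mol/s.
Outlet amounts (n = n₀ + Σ ν·ξ):
  G: 545 − 1(427.8) = 117.2
  D: 0 + 1(427.8) − 1(287.8) = 140
  B: 0 + 3(287.8) = 863.5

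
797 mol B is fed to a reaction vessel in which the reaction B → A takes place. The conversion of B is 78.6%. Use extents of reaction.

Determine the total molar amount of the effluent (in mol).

797 mol

B reacted = 0.786 × 797 = 626.4 mol; ν_B = −1, so ξ = 626.4/1 = 626.4 mol.
Outlet amounts (n = n₀ + ν ξ):
  B: 797 − 1(626.4) = 170.6
  A: 0 + 1(626.4) = 626.4
Total out = 170.6 + 626.4 = 797 mol.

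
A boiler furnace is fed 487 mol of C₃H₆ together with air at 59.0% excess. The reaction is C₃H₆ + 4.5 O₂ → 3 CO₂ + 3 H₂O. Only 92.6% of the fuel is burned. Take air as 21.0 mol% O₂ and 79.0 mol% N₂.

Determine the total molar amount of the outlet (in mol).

Stoichiometric O₂ = 4.5 × 487 = 2192 mol; O₂ fed = 2192 × 1.590 = 3484 mol.
N₂ fed = 3484 × 79/21 = 13110 mol.
Fuel reacted = 0.926 × 487 → ξ = 451 mol.
Outlet (n = n₀ + ν ξ):
  C₃H₆: 487 − 1(451) = 36.04
  O₂: 3484 − 4.5(451) = 1455
  N₂: 13110 (inert)
  CO₂: 0 + 3(451) = 1353
  H₂O: 0 + 3(451) = 1353
Total out = 36.04 + 1455 + 13110 + 1353 + 1353 = 17310 mol.

17300 mol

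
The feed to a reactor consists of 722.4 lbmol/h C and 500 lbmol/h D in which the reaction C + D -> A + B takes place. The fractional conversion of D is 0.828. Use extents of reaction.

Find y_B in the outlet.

D reacted = 0.828 × 500 = 414 lbmol/h; ν_D = −1, so ξ = 414/1 = 414 lbmol/h.
Outlet amounts (n = n₀ + ν ξ):
  C: 722.4 − 1(414) = 308.4
  D: 500 − 1(414) = 86
  A: 0 + 1(414) = 414
  B: 0 + 1(414) = 414
Total out = 1222 lbmol/h; y_B = 414 / 1222 = 0.3387.

0.339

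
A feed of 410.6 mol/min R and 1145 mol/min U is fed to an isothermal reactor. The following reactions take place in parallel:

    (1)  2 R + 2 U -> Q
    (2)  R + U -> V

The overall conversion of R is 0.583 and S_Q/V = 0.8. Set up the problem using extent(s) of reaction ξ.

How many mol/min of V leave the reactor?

92.1 mol/min

Conversion of R: R consumed = 0.583 × 410.6 = 239.4 mol/min = 2ξ₁ + 1ξ₂.
Selectivity: 1ξ₁ / (1ξ₂) = 0.8 → ξ₁ = 0.8 ξ₂.
Substitute: (2·0.8 + 1) ξ₂ = 239.4 → ξ₂ = 92.07 mol/min, ξ₁ = 73.66 mol/min.
Outlet amounts (n = n₀ + Σ ν·ξ):
  R: 410.6 − 2(73.66) − 1(92.07) = 171.2
  U: 1145 − 2(73.66) − 1(92.07) = 905.6
  Q: 0 + 1(73.66) = 73.66
  V: 0 + 1(92.07) = 92.07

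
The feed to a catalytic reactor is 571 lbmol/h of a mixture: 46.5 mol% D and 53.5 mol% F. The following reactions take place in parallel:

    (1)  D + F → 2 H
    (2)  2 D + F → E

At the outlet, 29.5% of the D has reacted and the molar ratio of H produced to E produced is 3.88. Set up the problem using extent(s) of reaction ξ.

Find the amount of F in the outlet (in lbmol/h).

Conversion of D: D consumed = 0.295 × 265.5 = 78.33 lbmol/h = 1ξ₁ + 2ξ₂.
Selectivity: 2ξ₁ / (1ξ₂) = 3.88 → ξ₁ = 1.94 ξ₂.
Substitute: (1·1.94 + 2) ξ₂ = 78.33 → ξ₂ = 19.88 lbmol/h, ξ₁ = 38.57 lbmol/h.
Outlet amounts (n = n₀ + Σ ν·ξ):
  D: 265.5 − 1(38.57) − 2(19.88) = 187.2
  F: 305.5 − 1(38.57) − 1(19.88) = 247
  H: 0 + 2(38.57) = 77.13
  E: 0 + 1(19.88) = 19.88

247 lbmol/h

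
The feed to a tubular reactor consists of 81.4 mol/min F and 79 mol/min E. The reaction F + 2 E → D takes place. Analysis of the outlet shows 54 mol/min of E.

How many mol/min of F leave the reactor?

68.9 mol/min

For E: n = n₀ − 2ξ → 54 = 79 − 2ξ, giving ξ = 12.5 mol/min.
Outlet amounts (n = n₀ + ν ξ):
  F: 81.4 − 1(12.5) = 68.9
  E: 79 − 2(12.5) = 54
  D: 0 + 1(12.5) = 12.5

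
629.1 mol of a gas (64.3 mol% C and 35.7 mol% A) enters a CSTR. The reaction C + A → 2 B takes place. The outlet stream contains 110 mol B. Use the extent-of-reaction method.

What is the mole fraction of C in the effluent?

For B: n = n₀ + 2ξ → 110 = 0 + 2ξ, giving ξ = 55 mol.
Outlet amounts (n = n₀ + ν ξ):
  C: 404.5 − 1(55) = 349.5
  A: 224.6 − 1(55) = 169.6
  B: 0 + 2(55) = 110
Total out = 629.1 mol; y_C = 349.5 / 629.1 = 0.5556.

0.556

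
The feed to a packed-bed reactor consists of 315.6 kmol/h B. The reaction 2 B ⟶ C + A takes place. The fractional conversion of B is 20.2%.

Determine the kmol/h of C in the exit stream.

B reacted = 0.202 × 315.6 = 63.75 kmol/h; ν_B = −2, so ξ = 63.75/2 = 31.88 kmol/h.
Outlet amounts (n = n₀ + ν ξ):
  B: 315.6 − 2(31.88) = 251.8
  C: 0 + 1(31.88) = 31.88
  A: 0 + 1(31.88) = 31.88

31.9 kmol/h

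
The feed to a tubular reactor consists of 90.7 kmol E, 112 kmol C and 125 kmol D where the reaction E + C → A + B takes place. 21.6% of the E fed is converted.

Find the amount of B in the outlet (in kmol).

E reacted = 0.216 × 90.7 = 19.59 kmol; ν_E = −1, so ξ = 19.59/1 = 19.59 kmol.
Outlet amounts (n = n₀ + ν ξ):
  E: 90.7 − 1(19.59) = 71.11
  C: 112 − 1(19.59) = 92.41
  A: 0 + 1(19.59) = 19.59
  B: 0 + 1(19.59) = 19.59
  D: 125 (inert)

19.6 kmol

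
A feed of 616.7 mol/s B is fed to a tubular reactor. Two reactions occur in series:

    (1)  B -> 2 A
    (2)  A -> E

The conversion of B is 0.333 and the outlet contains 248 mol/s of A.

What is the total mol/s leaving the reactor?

822 mol/s

Conversion of B: B consumed = 1ξ₁ = 0.333 × 616.7 → ξ₁ = 205.4 mol/s.
A balance: n_A = 0 + 2ξ₁ − 1ξ₂ = 248 → ξ₂ = (2·205.4 − 248)/1 = 162.7 mol/s.
Outlet amounts (n = n₀ + Σ ν·ξ):
  B: 616.7 − 1(205.4) = 411.3
  A: 0 + 2(205.4) − 1(162.7) = 248
  E: 0 + 1(162.7) = 162.7
Total out = 411.3 + 248 + 162.7 = 822.1 mol/s.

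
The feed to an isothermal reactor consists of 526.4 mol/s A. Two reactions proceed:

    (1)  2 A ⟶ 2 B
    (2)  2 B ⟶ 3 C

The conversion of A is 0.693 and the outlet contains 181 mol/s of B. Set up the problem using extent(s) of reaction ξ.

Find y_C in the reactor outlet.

Conversion of A: A consumed = 2ξ₁ = 0.693 × 526.4 → ξ₁ = 182.4 mol/s.
B balance: n_B = 0 + 2ξ₁ − 2ξ₂ = 181 → ξ₂ = (2·182.4 − 181)/2 = 91.9 mol/s.
Outlet amounts (n = n₀ + Σ ν·ξ):
  A: 526.4 − 2(182.4) = 161.6
  B: 0 + 2(182.4) − 2(91.9) = 181
  C: 0 + 3(91.9) = 275.7
Total out = 618.3 mol/s; y_C = 275.7 / 618.3 = 0.4459.

0.446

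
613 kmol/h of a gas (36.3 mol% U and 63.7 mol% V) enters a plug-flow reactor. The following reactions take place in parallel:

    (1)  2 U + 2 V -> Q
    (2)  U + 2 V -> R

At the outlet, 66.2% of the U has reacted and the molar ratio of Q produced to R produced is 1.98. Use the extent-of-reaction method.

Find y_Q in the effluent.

0.156

Conversion of U: U consumed = 0.662 × 222.5 = 147.3 kmol/h = 2ξ₁ + 1ξ₂.
Selectivity: 1ξ₁ / (1ξ₂) = 1.98 → ξ₁ = 1.98 ξ₂.
Substitute: (2·1.98 + 1) ξ₂ = 147.3 → ξ₂ = 29.7 kmol/h, ξ₁ = 58.8 kmol/h.
Outlet amounts (n = n₀ + Σ ν·ξ):
  U: 222.5 − 2(58.8) − 1(29.7) = 75.21
  V: 390.5 − 2(58.8) − 2(29.7) = 213.5
  Q: 0 + 1(58.8) = 58.8
  R: 0 + 1(29.7) = 29.7
Total out = 377.2 kmol/h; y_Q = 58.8 / 377.2 = 0.1559.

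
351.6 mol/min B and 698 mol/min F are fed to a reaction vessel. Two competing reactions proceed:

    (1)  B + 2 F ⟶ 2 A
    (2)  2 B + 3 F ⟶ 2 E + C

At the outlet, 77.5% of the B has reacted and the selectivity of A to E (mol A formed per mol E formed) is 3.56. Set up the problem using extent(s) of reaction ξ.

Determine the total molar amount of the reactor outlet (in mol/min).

Conversion of B: B consumed = 0.775 × 351.6 = 272.5 mol/min = 1ξ₁ + 2ξ₂.
Selectivity: 2ξ₁ / (2ξ₂) = 3.56 → ξ₁ = 3.56 ξ₂.
Substitute: (1·3.56 + 2) ξ₂ = 272.5 → ξ₂ = 49.01 mol/min, ξ₁ = 174.5 mol/min.
Outlet amounts (n = n₀ + Σ ν·ξ):
  B: 351.6 − 1(174.5) − 2(49.01) = 79.11
  F: 698 − 2(174.5) − 3(49.01) = 202
  A: 0 + 2(174.5) = 348.9
  E: 0 + 2(49.01) = 98.02
  C: 0 + 1(49.01) = 49.01
Total out = 79.11 + 202 + 348.9 + 98.02 + 49.01 = 777.1 mol/min.

777 mol/min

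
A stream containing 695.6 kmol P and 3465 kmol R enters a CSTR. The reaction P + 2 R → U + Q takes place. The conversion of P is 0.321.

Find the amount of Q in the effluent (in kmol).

223 kmol

P reacted = 0.321 × 695.6 = 223.3 kmol; ν_P = −1, so ξ = 223.3/1 = 223.3 kmol.
Outlet amounts (n = n₀ + ν ξ):
  P: 695.6 − 1(223.3) = 472.3
  R: 3465 − 2(223.3) = 3018
  U: 0 + 1(223.3) = 223.3
  Q: 0 + 1(223.3) = 223.3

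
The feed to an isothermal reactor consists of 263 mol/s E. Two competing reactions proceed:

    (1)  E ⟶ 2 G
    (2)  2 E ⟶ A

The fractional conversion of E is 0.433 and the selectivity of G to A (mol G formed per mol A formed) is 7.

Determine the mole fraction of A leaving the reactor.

Conversion of E: E consumed = 0.433 × 263 = 113.9 mol/s = 1ξ₁ + 2ξ₂.
Selectivity: 2ξ₁ / (1ξ₂) = 7 → ξ₁ = 3.5 ξ₂.
Substitute: (1·3.5 + 2) ξ₂ = 113.9 → ξ₂ = 20.71 mol/s, ξ₁ = 72.47 mol/s.
Outlet amounts (n = n₀ + Σ ν·ξ):
  E: 263 − 1(72.47) − 2(20.71) = 149.1
  G: 0 + 2(72.47) = 144.9
  A: 0 + 1(20.71) = 20.71
Total out = 314.8 mol/s; y_A = 20.71 / 314.8 = 0.06578.

0.0658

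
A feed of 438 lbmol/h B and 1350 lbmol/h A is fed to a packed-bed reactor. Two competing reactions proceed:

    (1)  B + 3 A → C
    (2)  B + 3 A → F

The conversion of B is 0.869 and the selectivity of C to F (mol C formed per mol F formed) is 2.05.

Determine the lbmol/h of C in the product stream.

Conversion of B: B consumed = 0.869 × 438 = 380.6 lbmol/h = 1ξ₁ + 1ξ₂.
Selectivity: 1ξ₁ / (1ξ₂) = 2.05 → ξ₁ = 2.05 ξ₂.
Substitute: (1·2.05 + 1) ξ₂ = 380.6 → ξ₂ = 124.8 lbmol/h, ξ₁ = 255.8 lbmol/h.
Outlet amounts (n = n₀ + Σ ν·ξ):
  B: 438 − 1(255.8) − 1(124.8) = 57.38
  A: 1350 − 3(255.8) − 3(124.8) = 208.1
  C: 0 + 1(255.8) = 255.8
  F: 0 + 1(124.8) = 124.8

256 lbmol/h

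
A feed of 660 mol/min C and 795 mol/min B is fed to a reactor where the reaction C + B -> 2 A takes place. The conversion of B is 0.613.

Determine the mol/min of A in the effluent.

975 mol/min

B reacted = 0.613 × 795 = 487.3 mol/min; ν_B = −1, so ξ = 487.3/1 = 487.3 mol/min.
Outlet amounts (n = n₀ + ν ξ):
  C: 660 − 1(487.3) = 172.7
  B: 795 − 1(487.3) = 307.7
  A: 0 + 2(487.3) = 974.7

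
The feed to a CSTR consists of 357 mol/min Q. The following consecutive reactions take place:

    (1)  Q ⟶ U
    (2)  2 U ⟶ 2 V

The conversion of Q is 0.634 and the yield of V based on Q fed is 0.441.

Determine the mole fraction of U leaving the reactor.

Conversion of Q: Q consumed = 1ξ₁ = 0.634 × 357 → ξ₁ = 226.3 mol/min.
Yield of V: 2ξ₂ / 357 = 0.441 → ξ₂ = 78.72 mol/min.
Outlet amounts (n = n₀ + Σ ν·ξ):
  Q: 357 − 1(226.3) = 130.7
  U: 0 + 1(226.3) − 2(78.72) = 68.9
  V: 0 + 2(78.72) = 157.4
Total out = 357 mol/min; y_U = 68.9 / 357 = 0.193.

0.193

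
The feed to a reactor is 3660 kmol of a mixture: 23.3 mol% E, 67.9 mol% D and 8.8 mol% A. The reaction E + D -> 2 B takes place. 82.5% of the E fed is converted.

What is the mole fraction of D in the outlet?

0.487

E reacted = 0.825 × 852.8 = 703.5 kmol; ν_E = −1, so ξ = 703.5/1 = 703.5 kmol.
Outlet amounts (n = n₀ + ν ξ):
  E: 852.8 − 1(703.5) = 149.2
  D: 2485 − 1(703.5) = 1782
  B: 0 + 2(703.5) = 1407
  A: 322.1 (inert)
Total out = 3660 kmol; y_D = 1782 / 3660 = 0.4868.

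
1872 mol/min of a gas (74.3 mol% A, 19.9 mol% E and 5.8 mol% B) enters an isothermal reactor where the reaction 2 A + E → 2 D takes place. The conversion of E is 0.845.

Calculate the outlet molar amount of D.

E reacted = 0.845 × 372.5 = 314.8 mol/min; ν_E = −1, so ξ = 314.8/1 = 314.8 mol/min.
Outlet amounts (n = n₀ + ν ξ):
  A: 1391 − 2(314.8) = 761.3
  E: 372.5 − 1(314.8) = 57.74
  D: 0 + 2(314.8) = 629.6
  B: 108.6 (inert)

630 mol/min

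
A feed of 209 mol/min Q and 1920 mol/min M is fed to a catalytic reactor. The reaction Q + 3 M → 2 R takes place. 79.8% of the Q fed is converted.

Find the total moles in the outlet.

Q reacted = 0.798 × 209 = 166.8 mol/min; ν_Q = −1, so ξ = 166.8/1 = 166.8 mol/min.
Outlet amounts (n = n₀ + ν ξ):
  Q: 209 − 1(166.8) = 42.22
  M: 1920 − 3(166.8) = 1420
  R: 0 + 2(166.8) = 333.6
Total out = 42.22 + 1420 + 333.6 = 1795 mol/min.

1800 mol/min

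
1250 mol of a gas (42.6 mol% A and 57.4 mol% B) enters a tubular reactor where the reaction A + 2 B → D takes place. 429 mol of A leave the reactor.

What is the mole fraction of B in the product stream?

0.489

For A: n = n₀ − 1ξ → 429 = 532.5 − 1ξ, giving ξ = 103.5 mol.
Outlet amounts (n = n₀ + ν ξ):
  A: 532.5 − 1(103.5) = 429
  B: 717.5 − 2(103.5) = 510.5
  D: 0 + 1(103.5) = 103.5
Total out = 1043 mol; y_B = 510.5 / 1043 = 0.4895.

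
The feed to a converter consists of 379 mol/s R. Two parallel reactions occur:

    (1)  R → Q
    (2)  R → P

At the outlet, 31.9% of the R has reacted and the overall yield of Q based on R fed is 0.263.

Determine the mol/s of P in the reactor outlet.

Yield of Q: 1ξ₁ / 379 = 0.263 → ξ₁ = 99.68 mol/s.
Conversion of R: 1ξ₁ + 1ξ₂ = 0.319 × 379 = 120.9 → ξ₂ = 21.22 mol/s.
Outlet amounts (n = n₀ + Σ ν·ξ):
  R: 379 − 1(99.68) − 1(21.22) = 258.1
  Q: 0 + 1(99.68) = 99.68
  P: 0 + 1(21.22) = 21.22

21.2 mol/s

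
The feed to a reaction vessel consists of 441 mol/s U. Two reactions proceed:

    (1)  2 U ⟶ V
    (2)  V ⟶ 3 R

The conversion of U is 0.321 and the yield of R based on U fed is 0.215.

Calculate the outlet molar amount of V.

Conversion of U: U consumed = 2ξ₁ = 0.321 × 441 → ξ₁ = 70.78 mol/s.
Yield of R: 3ξ₂ / 441 = 0.215 → ξ₂ = 31.61 mol/s.
Outlet amounts (n = n₀ + Σ ν·ξ):
  U: 441 − 2(70.78) = 299.4
  V: 0 + 1(70.78) − 1(31.61) = 39.18
  R: 0 + 3(31.61) = 94.81

39.2 mol/s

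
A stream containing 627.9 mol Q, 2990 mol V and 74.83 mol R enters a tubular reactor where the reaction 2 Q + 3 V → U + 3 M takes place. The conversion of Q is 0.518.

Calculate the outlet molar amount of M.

488 mol

Q reacted = 0.518 × 627.9 = 325.3 mol; ν_Q = −2, so ξ = 325.3/2 = 162.6 mol.
Outlet amounts (n = n₀ + ν ξ):
  Q: 627.9 − 2(162.6) = 302.6
  V: 2990 − 3(162.6) = 2502
  U: 0 + 1(162.6) = 162.6
  M: 0 + 3(162.6) = 487.9
  R: 74.83 (inert)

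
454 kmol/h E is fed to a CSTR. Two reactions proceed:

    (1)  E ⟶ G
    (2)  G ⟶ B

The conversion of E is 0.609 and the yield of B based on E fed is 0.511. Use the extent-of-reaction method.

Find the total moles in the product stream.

Conversion of E: E consumed = 1ξ₁ = 0.609 × 454 → ξ₁ = 276.5 kmol/h.
Yield of B: 1ξ₂ / 454 = 0.511 → ξ₂ = 232 kmol/h.
Outlet amounts (n = n₀ + Σ ν·ξ):
  E: 454 − 1(276.5) = 177.5
  G: 0 + 1(276.5) − 1(232) = 44.49
  B: 0 + 1(232) = 232
Total out = 177.5 + 44.49 + 232 = 454 kmol/h.

454 kmol/h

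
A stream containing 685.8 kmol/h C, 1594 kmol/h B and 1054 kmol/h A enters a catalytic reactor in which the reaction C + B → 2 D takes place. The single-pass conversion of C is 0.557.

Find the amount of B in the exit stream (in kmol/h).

C reacted = 0.557 × 685.8 = 382 kmol/h; ν_C = −1, so ξ = 382/1 = 382 kmol/h.
Outlet amounts (n = n₀ + ν ξ):
  C: 685.8 − 1(382) = 303.8
  B: 1594 − 1(382) = 1212
  D: 0 + 2(382) = 764
  A: 1054 (inert)

1210 kmol/h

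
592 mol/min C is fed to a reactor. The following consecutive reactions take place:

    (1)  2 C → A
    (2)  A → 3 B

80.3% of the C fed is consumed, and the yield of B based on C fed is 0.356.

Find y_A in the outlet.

0.338

Conversion of C: C consumed = 2ξ₁ = 0.803 × 592 → ξ₁ = 237.7 mol/min.
Yield of B: 3ξ₂ / 592 = 0.356 → ξ₂ = 70.25 mol/min.
Outlet amounts (n = n₀ + Σ ν·ξ):
  C: 592 − 2(237.7) = 116.6
  A: 0 + 1(237.7) − 1(70.25) = 167.4
  B: 0 + 3(70.25) = 210.8
Total out = 494.8 mol/min; y_A = 167.4 / 494.8 = 0.3384.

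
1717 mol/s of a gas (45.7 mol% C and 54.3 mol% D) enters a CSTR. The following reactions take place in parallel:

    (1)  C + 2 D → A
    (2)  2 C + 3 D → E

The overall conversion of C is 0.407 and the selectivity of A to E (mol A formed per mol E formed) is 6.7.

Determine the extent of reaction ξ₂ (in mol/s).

ξ₂ = 36.7 mol/s

Conversion of C: C consumed = 0.407 × 784.7 = 319.4 mol/s = 1ξ₁ + 2ξ₂.
Selectivity: 1ξ₁ / (1ξ₂) = 6.7 → ξ₁ = 6.7 ξ₂.
Substitute: (1·6.7 + 2) ξ₂ = 319.4 → ξ₂ = 36.71 mol/s, ξ₁ = 245.9 mol/s.
Outlet amounts (n = n₀ + Σ ν·ξ):
  C: 784.7 − 1(245.9) − 2(36.71) = 465.3
  D: 932.3 − 2(245.9) − 3(36.71) = 330.3
  A: 0 + 1(245.9) = 245.9
  E: 0 + 1(36.71) = 36.71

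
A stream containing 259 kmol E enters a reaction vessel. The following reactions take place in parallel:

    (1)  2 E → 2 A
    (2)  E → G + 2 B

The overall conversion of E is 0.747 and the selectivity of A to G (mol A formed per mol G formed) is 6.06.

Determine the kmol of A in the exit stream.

166 kmol

Conversion of E: E consumed = 0.747 × 259 = 193.5 kmol = 2ξ₁ + 1ξ₂.
Selectivity: 2ξ₁ / (1ξ₂) = 6.06 → ξ₁ = 3.03 ξ₂.
Substitute: (2·3.03 + 1) ξ₂ = 193.5 → ξ₂ = 27.4 kmol, ξ₁ = 83.03 kmol.
Outlet amounts (n = n₀ + Σ ν·ξ):
  E: 259 − 2(83.03) − 1(27.4) = 65.53
  A: 0 + 2(83.03) = 166.1
  G: 0 + 1(27.4) = 27.4
  B: 0 + 2(27.4) = 54.81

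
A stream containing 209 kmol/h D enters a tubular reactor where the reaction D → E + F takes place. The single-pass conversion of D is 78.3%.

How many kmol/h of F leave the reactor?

D reacted = 0.783 × 209 = 163.6 kmol/h; ν_D = −1, so ξ = 163.6/1 = 163.6 kmol/h.
Outlet amounts (n = n₀ + ν ξ):
  D: 209 − 1(163.6) = 45.35
  E: 0 + 1(163.6) = 163.6
  F: 0 + 1(163.6) = 163.6

164 kmol/h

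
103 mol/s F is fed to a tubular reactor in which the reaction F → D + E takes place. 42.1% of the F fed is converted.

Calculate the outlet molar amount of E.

F reacted = 0.421 × 103 = 43.36 mol/s; ν_F = −1, so ξ = 43.36/1 = 43.36 mol/s.
Outlet amounts (n = n₀ + ν ξ):
  F: 103 − 1(43.36) = 59.64
  D: 0 + 1(43.36) = 43.36
  E: 0 + 1(43.36) = 43.36

43.4 mol/s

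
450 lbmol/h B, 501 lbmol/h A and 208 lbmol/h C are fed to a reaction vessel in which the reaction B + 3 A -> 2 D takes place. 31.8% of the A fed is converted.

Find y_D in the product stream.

A reacted = 0.318 × 501 = 159.3 lbmol/h; ν_A = −3, so ξ = 159.3/3 = 53.11 lbmol/h.
Outlet amounts (n = n₀ + ν ξ):
  B: 450 − 1(53.11) = 396.9
  A: 501 − 3(53.11) = 341.7
  D: 0 + 2(53.11) = 106.2
  C: 208 (inert)
Total out = 1053 lbmol/h; y_D = 106.2 / 1053 = 0.1009.

0.101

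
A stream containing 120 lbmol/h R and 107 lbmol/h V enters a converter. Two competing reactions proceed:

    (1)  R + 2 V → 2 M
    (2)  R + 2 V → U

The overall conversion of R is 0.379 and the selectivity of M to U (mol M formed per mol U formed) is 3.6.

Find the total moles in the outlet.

Conversion of R: R consumed = 0.379 × 120 = 45.48 lbmol/h = 1ξ₁ + 1ξ₂.
Selectivity: 2ξ₁ / (1ξ₂) = 3.6 → ξ₁ = 1.8 ξ₂.
Substitute: (1·1.8 + 1) ξ₂ = 45.48 → ξ₂ = 16.24 lbmol/h, ξ₁ = 29.24 lbmol/h.
Outlet amounts (n = n₀ + Σ ν·ξ):
  R: 120 − 1(29.24) − 1(16.24) = 74.52
  V: 107 − 2(29.24) − 2(16.24) = 16.04
  M: 0 + 2(29.24) = 58.47
  U: 0 + 1(16.24) = 16.24
Total out = 74.52 + 16.04 + 58.47 + 16.24 = 165.3 lbmol/h.

165 lbmol/h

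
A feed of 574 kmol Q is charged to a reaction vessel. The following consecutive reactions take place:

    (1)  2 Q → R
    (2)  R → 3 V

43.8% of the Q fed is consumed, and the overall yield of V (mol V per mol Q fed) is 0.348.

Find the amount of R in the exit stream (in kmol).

59.1 kmol

Conversion of Q: Q consumed = 2ξ₁ = 0.438 × 574 → ξ₁ = 125.7 kmol.
Yield of V: 3ξ₂ / 574 = 0.348 → ξ₂ = 66.58 kmol.
Outlet amounts (n = n₀ + Σ ν·ξ):
  Q: 574 − 2(125.7) = 322.6
  R: 0 + 1(125.7) − 1(66.58) = 59.12
  V: 0 + 3(66.58) = 199.8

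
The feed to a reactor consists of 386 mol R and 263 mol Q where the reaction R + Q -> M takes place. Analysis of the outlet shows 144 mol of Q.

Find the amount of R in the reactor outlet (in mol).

For Q: n = n₀ − 1ξ → 144 = 263 − 1ξ, giving ξ = 119 mol.
Outlet amounts (n = n₀ + ν ξ):
  R: 386 − 1(119) = 267
  Q: 263 − 1(119) = 144
  M: 0 + 1(119) = 119

267 mol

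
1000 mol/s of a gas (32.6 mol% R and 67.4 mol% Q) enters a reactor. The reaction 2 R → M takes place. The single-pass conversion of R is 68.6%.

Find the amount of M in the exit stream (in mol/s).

112 mol/s

R reacted = 0.686 × 326 = 223.6 mol/s; ν_R = −2, so ξ = 223.6/2 = 111.8 mol/s.
Outlet amounts (n = n₀ + ν ξ):
  R: 326 − 2(111.8) = 102.4
  M: 0 + 1(111.8) = 111.8
  Q: 674 (inert)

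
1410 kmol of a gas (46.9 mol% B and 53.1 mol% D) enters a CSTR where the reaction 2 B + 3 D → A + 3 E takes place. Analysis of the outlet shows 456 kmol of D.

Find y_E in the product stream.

0.223

For D: n = n₀ − 3ξ → 456 = 748.7 − 3ξ, giving ξ = 97.57 kmol.
Outlet amounts (n = n₀ + ν ξ):
  B: 661.3 − 2(97.57) = 466.1
  D: 748.7 − 3(97.57) = 456
  A: 0 + 1(97.57) = 97.57
  E: 0 + 3(97.57) = 292.7
Total out = 1312 kmol; y_E = 292.7 / 1312 = 0.223.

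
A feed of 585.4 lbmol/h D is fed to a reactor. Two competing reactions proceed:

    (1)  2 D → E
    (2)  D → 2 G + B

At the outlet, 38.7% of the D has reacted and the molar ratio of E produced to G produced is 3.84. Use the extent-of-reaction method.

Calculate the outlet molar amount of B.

13.8 lbmol/h

Conversion of D: D consumed = 0.387 × 585.4 = 226.5 lbmol/h = 2ξ₁ + 1ξ₂.
Selectivity: 1ξ₁ / (2ξ₂) = 3.84 → ξ₁ = 7.68 ξ₂.
Substitute: (2·7.68 + 1) ξ₂ = 226.5 → ξ₂ = 13.85 lbmol/h, ξ₁ = 106.4 lbmol/h.
Outlet amounts (n = n₀ + Σ ν·ξ):
  D: 585.4 − 2(106.4) − 1(13.85) = 358.9
  E: 0 + 1(106.4) = 106.4
  G: 0 + 2(13.85) = 27.7
  B: 0 + 1(13.85) = 13.85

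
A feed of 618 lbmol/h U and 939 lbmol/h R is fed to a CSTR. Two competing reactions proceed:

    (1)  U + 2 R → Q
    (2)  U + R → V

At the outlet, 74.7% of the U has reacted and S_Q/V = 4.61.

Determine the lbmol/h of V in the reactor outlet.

Conversion of U: U consumed = 0.747 × 618 = 461.6 lbmol/h = 1ξ₁ + 1ξ₂.
Selectivity: 1ξ₁ / (1ξ₂) = 4.61 → ξ₁ = 4.61 ξ₂.
Substitute: (1·4.61 + 1) ξ₂ = 461.6 → ξ₂ = 82.29 lbmol/h, ξ₁ = 379.4 lbmol/h.
Outlet amounts (n = n₀ + Σ ν·ξ):
  U: 618 − 1(379.4) − 1(82.29) = 156.4
  R: 939 − 2(379.4) − 1(82.29) = 98
  Q: 0 + 1(379.4) = 379.4
  V: 0 + 1(82.29) = 82.29

82.3 lbmol/h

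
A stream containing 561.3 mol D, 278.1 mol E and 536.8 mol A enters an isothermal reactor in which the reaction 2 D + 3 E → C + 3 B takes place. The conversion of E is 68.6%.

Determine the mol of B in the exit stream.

E reacted = 0.686 × 278.1 = 190.8 mol; ν_E = −3, so ξ = 190.8/3 = 63.59 mol.
Outlet amounts (n = n₀ + ν ξ):
  D: 561.3 − 2(63.59) = 434.1
  E: 278.1 − 3(63.59) = 87.32
  C: 0 + 1(63.59) = 63.59
  B: 0 + 3(63.59) = 190.8
  A: 536.8 (inert)

191 mol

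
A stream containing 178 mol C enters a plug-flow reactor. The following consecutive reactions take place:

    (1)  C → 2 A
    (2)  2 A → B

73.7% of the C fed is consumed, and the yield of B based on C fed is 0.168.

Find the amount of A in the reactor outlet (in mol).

Conversion of C: C consumed = 1ξ₁ = 0.737 × 178 → ξ₁ = 131.2 mol.
Yield of B: 1ξ₂ / 178 = 0.168 → ξ₂ = 29.9 mol.
Outlet amounts (n = n₀ + Σ ν·ξ):
  C: 178 − 1(131.2) = 46.81
  A: 0 + 2(131.2) − 2(29.9) = 202.6
  B: 0 + 1(29.9) = 29.9

203 mol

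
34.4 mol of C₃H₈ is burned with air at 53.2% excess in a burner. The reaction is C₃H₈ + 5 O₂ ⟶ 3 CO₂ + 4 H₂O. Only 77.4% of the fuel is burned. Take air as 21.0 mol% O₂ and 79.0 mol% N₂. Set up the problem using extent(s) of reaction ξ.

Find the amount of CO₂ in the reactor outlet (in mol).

Stoichiometric O₂ = 5 × 34.4 = 172 mol; O₂ fed = 172 × 1.532 = 263.5 mol.
N₂ fed = 263.5 × 79/21 = 991.3 mol.
Fuel reacted = 0.774 × 34.4 → ξ = 26.63 mol.
Outlet (n = n₀ + ν ξ):
  C₃H₈: 34.4 − 1(26.63) = 7.774
  O₂: 263.5 − 5(26.63) = 130.4
  N₂: 991.3 (inert)
  CO₂: 0 + 3(26.63) = 79.88
  H₂O: 0 + 4(26.63) = 106.5

79.9 mol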